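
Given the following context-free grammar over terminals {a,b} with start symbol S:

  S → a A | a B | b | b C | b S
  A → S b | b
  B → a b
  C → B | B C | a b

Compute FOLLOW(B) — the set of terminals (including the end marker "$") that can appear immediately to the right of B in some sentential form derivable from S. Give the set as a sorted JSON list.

Compute FIRST by fixpoint:
pass 1:
  A via A→b: +{b}
  B via B→a b: +{a}
  C via C→B: +{a}
  S via S→a A: +{a}
  S via S→b: +{b}
  FIRST[S]={a,b}  FIRST[A]={b}  FIRST[B]={a}  FIRST[C]={a}
pass 2:
  A via A→S b: +{a}
  FIRST[S]={a,b}  FIRST[A]={a,b}  FIRST[B]={a}  FIRST[C]={a}
pass 3: (stable)
  FIRST[S]={a,b}  FIRST[A]={a,b}  FIRST[B]={a}  FIRST[C]={a}

Compute FOLLOW by fixpoint:
initialize: $ ∈ FOLLOW(S)
iter 1:
  A→S b: FOLLOW(S) ⊇ FIRST(b) = {b}; new: +{b}
  C→B C: FOLLOW(B) ⊇ FIRST(C) = {a}; new: +{a}
  S→a A: FOLLOW(A) ⊇ FOLLOW(S) ⊇ {$,b}; new: +{$,b}
  S→a B: FOLLOW(B) ⊇ FOLLOW(S) ⊇ {$,b}; new: +{$,b}
  S→b C: FOLLOW(C) ⊇ FOLLOW(S) ⊇ {$,b}; new: +{$,b}
  S: {$,b}  A: {$,b}  B: {$,a,b}  C: {$,b}
iter 2: — fixpoint
  S: {$,b}  A: {$,b}  B: {$,a,b}  C: {$,b}

FOLLOW(B) = ["$", "a", "b"]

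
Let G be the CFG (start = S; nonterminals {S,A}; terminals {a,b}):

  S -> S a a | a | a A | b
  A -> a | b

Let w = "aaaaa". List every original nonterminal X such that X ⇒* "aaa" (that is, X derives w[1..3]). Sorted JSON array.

CNF form of G:
  S -> S X1 | T0 A | a | b
  A -> a | b
  T0 -> a
  X1 -> T0 T0

CYK fill (cells [i..j] with 1 ≤ i ≤ j ≤ 3 only):
  T[1,1] 'a' = {A,S,T0}  orig:{A,S}
  T[2,2] 'a' = {A,S,T0}  orig:{A,S}
  T[3,3] 'a' = {A,S,T0}  orig:{A,S}
  T[1,2] 'aa' = {S,X1}  orig:{S}
  T[2,3] 'aa' = {S,X1}  orig:{S}
  T[1,3] 'aaa' = {S}

Original NTs in T[1,3] deriving "aaa": ["S"]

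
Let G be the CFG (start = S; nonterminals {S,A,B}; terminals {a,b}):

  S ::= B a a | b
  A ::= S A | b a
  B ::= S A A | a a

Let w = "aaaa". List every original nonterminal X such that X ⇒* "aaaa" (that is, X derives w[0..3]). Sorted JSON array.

CNF form of G:
  S -> B X3 | b
  A -> S A | T0 T1
  B -> S X2 | T1 T1
  T0 -> b
  T1 -> a
  X2 -> A A
  X3 -> T1 T1

CYK table (by increasing span) — only the sub-triangle for w[0..3]:
  T[0,0] 'a' = {T1}  orig:{}
  T[1,1] 'a' = {T1}  orig:{}
  T[2,2] 'a' = {T1}  orig:{}
  T[3,3] 'a' = {T1}  orig:{}
  T[0,1] 'aa' = {B,X3}  orig:{B}
  T[1,2] 'aa' = {B,X3}  orig:{B}
  T[2,3] 'aa' = {B,X3}  orig:{B}
  T[0,2] 'aaa' = ∅
  T[1,3] 'aaa' = ∅
  T[0,3] 'aaaa' = {S}

Original NTs in T[0,3] deriving "aaaa": ["S"]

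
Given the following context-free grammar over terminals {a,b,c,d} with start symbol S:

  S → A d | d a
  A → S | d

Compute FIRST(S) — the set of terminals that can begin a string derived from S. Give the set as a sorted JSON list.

FIRST sets, iterate to fixpoint:
round 1:
  A via A→d: +{d}
  S via S→A d: +{d}
  FIRST[S]={d}  FIRST[A]={d}
round 2: (no change)
  FIRST[S]={d}  FIRST[A]={d}

FIRST(S) = ["d"]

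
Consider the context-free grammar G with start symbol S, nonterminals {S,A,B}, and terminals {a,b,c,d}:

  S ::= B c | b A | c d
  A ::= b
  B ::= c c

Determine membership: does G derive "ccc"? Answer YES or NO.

CNF form of G:
  S -> B T0 | T0 T2 | T1 A
  A -> b
  B -> T0 T0
  T0 -> c
  T1 -> b
  T2 -> d

CYK fill:
  [0..0]={T0}  "c"  orig:{}
  [1..1]={T0}  "c"  orig:{}
  [2..2]={T0}  "c"  orig:{}
  [0..1]={B}  "cc"
  [1..2]={B}  "cc"
  [0..2]={S}  "ccc"

S ∈ T[0,2] ⇒ YES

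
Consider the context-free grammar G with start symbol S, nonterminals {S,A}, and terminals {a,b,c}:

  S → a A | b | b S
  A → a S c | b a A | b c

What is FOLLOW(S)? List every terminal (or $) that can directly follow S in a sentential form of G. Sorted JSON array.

FIRST iteration:
round 1:
  A via A→a S c: +{a}
  A via A→b a A: +{b}
  S via S→a A: +{a}
  S via S→b: +{b}
  FIRST(S)={a,b}  FIRST(A)={a,b}
round 2: (stable)
  FIRST(S)={a,b}  FIRST(A)={a,b}

FOLLOW iteration:
seed FOLLOW(S) with $
[1]
  A→a S c: FOLLOW(S) ⊇ FIRST(c) = {c}; new: +{c}
  S→a A: FOLLOW(A) ⊇ FOLLOW(S) ⊇ {$,c}; new: +{$,c}
  FOLLOW[S]={$,c}  FOLLOW[A]={$,c}
[2] done
  FOLLOW[S]={$,c}  FOLLOW[A]={$,c}

FOLLOW(S) = ["$", "c"]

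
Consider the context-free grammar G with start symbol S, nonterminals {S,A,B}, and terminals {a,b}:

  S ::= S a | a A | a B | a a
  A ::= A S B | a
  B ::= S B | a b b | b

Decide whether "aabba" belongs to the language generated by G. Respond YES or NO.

Convert to CNF:
  S -> S T0 | T0 A | T0 B | T0 T0
  A -> A X2 | a
  B -> S B | T0 X3 | b
  T0 -> a
  T1 -> b
  X2 -> S B
  X3 -> T1 T1

CYK fill:
  cell(0,0) a: {A,T0}  orig:{A}
  cell(1,1) a: {A,T0}  orig:{A}
  cell(2,2) b: {B,T1}  orig:{B}
  cell(3,3) b: {B,T1}  orig:{B}
  cell(4,4) a: {A,T0}  orig:{A}
  cell(0,1) aa: {S}
  cell(1,2) ab: {S}
  cell(2,3) bb: {X3}  orig:{}
  cell(3,4) ba: ∅
  cell(0,2) aab: {B,X2}  orig:{B}
  cell(1,3) abb: {B,X2}  orig:{B}
  cell(2,4) bba: ∅
  cell(0,3) aabb: {A,S}
  cell(1,4) abba: ∅
  cell(0,4) aabba: {S}

S ∈ T[0,4] ⇒ YES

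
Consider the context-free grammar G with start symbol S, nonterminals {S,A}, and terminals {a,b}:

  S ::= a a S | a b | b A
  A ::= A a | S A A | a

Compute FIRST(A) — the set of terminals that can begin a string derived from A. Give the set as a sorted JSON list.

Compute FIRST by fixpoint:
iter 1:
  A via A→a: +{a}
  S via S→a a S: +{a}
  S via S→b A: +{b}
  FIRST[S]={a,b}  FIRST[A]={a}
iter 2:
  A via A→S A A: +{b}
  FIRST[S]={a,b}  FIRST[A]={a,b}
iter 3: (no change)
  FIRST[S]={a,b}  FIRST[A]={a,b}

FIRST(A) = ["a", "b"]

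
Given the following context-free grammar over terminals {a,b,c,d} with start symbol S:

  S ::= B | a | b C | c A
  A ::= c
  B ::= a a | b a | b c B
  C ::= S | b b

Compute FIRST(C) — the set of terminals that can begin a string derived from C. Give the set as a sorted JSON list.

FIRST iteration:
round 1:
  A via A→c: +{c}
  B via B→a a: +{a}
  B via B→b a: +{b}
  C via C→b b: +{b}
  S via S→B: +{a,b}
  S via S→c A: +{c}
  FIRST(S)={a,b,c}  FIRST(A)={c}  FIRST(B)={a,b}  FIRST(C)={b}
round 2:
  C via C→S: +{a,c}
  FIRST(S)={a,b,c}  FIRST(A)={c}  FIRST(B)={a,b}  FIRST(C)={a,b,c}
round 3: (no change)
  FIRST(S)={a,b,c}  FIRST(A)={c}  FIRST(B)={a,b}  FIRST(C)={a,b,c}

FIRST(C) = ["a", "b", "c"]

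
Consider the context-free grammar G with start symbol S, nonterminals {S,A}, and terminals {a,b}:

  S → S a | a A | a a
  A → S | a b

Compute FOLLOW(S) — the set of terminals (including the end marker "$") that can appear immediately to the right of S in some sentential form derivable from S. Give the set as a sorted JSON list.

FIRST sets, iterate to fixpoint:
pass 1:
  A via A→a b: +{a}
  S via S→a A: +{a}
  FIRST[S]={a}  FIRST[A]={a}
pass 2: (no change)
  FIRST[S]={a}  FIRST[A]={a}

FOLLOW sets:
FOLLOW(S) := {$}
pass 1:
  S→S a: FOLLOW(S) ⊇ FIRST(a) = {a}; new: +{a}
  S→a A: FOLLOW(A) ⊇ FOLLOW(S) ⊇ {$,a}; new: +{$,a}
  S: {$,a}  A: {$,a}
pass 2: (no change)
  S: {$,a}  A: {$,a}

FOLLOW(S) = ["$", "a"]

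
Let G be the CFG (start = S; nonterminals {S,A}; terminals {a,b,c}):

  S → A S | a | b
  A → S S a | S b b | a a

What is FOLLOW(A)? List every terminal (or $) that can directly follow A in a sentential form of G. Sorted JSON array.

Compute FIRST by fixpoint:
pass 1:
  A via A→a a: +{a}
  S via S→A S: +{a}
  S via S→b: +{b}
  S: {a,b}  A: {a}
pass 2:
  A via A→S S a: +{b}
  S: {a,b}  A: {a,b}
pass 3: — fixpoint
  S: {a,b}  A: {a,b}

FOLLOW iteration:
initialize: $ ∈ FOLLOW(S)
round 1:
  A→S S a: FOLLOW(S) ⊇ FIRST(S) = {a,b}; new: +{a,b}
  S→A S: FOLLOW(A) ⊇ FIRST(S) = {a,b}; new: +{a,b}
  S: {$,a,b}  A: {a,b}
round 2: — fixpoint
  S: {$,a,b}  A: {a,b}

FOLLOW(A) = ["a", "b"]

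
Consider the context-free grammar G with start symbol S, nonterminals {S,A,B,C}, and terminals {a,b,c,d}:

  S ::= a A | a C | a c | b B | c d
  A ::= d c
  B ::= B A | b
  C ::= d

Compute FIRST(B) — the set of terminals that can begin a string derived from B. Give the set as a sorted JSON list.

Compute FIRST by fixpoint:
pass 1:
  A via A→d c: +{d}
  B via B→b: +{b}
  C via C→d: +{d}
  S via S→a A: +{a}
  S via S→b B: +{b}
  S via S→c d: +{c}
  S: {a,b,c}  A: {d}  B: {b}  C: {d}
pass 2: done
  S: {a,b,c}  A: {d}  B: {b}  C: {d}

FIRST(B) = ["b"]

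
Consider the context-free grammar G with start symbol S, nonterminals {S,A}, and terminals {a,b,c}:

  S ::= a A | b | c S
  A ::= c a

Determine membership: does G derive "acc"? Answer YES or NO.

CNF form of G:
  S -> T0 S | T1 A | b
  A -> T0 T1
  T0 -> c
  T1 -> a

CYK table (by increasing span):
  cell(0,0) a: {T1}  orig:{}
  cell(1,1) c: {T0}  orig:{}
  cell(2,2) c: {T0}  orig:{}
  cell(0,1) ac: ∅
  cell(1,2) cc: ∅
  cell(0,2) acc: ∅

S ∉ T[0,2] ⇒ NO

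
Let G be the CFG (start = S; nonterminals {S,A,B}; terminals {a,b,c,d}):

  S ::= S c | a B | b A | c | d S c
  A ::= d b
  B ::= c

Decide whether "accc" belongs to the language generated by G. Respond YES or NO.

CNF form of G:
  S -> S T2 | T0 X4 | T1 A | T3 B | c
  A -> T0 T1
  B -> c
  T0 -> d
  T1 -> b
  T2 -> c
  T3 -> a
  X4 -> S T2

CYK table (by increasing span):
  cell(0,0) a: {T3}  orig:{}
  cell(1,1) c: {B,S,T2}  orig:{B,S}
  cell(2,2) c: {B,S,T2}  orig:{B,S}
  cell(3,3) c: {B,S,T2}  orig:{B,S}
  cell(0,1) ac: {S}
  cell(1,2) cc: {S,X4}  orig:{S}
  cell(2,3) cc: {S,X4}  orig:{S}
  cell(0,2) acc: {S,X4}  orig:{S}
  cell(1,3) ccc: {S,X4}  orig:{S}
  cell(0,3) accc: {S,X4}  orig:{S}

S ∈ T[0,3] ⇒ YES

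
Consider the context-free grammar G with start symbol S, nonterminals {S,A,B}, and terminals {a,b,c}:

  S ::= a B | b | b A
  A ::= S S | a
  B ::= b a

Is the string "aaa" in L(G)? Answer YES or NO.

Convert to CNF:
  S -> T0 A | T1 B | b
  A -> S S | a
  B -> T0 T1
  T0 -> b
  T1 -> a

CYK fill:
  [0..0]={A,T1}  "a"  orig:{A}
  [1..1]={A,T1}  "a"  orig:{A}
  [2..2]={A,T1}  "a"  orig:{A}
  [0..1]=∅  "aa"
  [1..2]=∅  "aa"
  [0..2]=∅  "aaa"

S ∉ T[0,2] ⇒ NO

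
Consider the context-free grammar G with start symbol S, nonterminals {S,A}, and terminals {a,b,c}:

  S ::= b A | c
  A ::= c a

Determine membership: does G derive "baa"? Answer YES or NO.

Convert to CNF:
  S -> T2 A | c
  A -> T0 T1
  T0 -> c
  T1 -> a
  T2 -> b

CYK fill:
  cell(0,0) b: {T2}  orig:{}
  cell(1,1) a: {T1}  orig:{}
  cell(2,2) a: {T1}  orig:{}
  cell(0,1) ba: ∅
  cell(1,2) aa: ∅
  cell(0,2) baa: ∅

S ∉ T[0,2] ⇒ NO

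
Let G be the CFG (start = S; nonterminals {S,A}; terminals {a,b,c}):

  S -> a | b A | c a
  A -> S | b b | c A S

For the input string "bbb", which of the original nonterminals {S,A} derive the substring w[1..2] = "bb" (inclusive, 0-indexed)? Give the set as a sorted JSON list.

CNF form of G:
  S -> T0 A | T1 T2 | a
  A -> T0 A | T0 T0 | T1 T2 | T1 X3 | a
  T0 -> b
  T1 -> c
  T2 -> a
  X3 -> A S

CYK table (by increasing span) (cells [i..j] with 1 ≤ i ≤ j ≤ 2 only):
  cell(1,1) b: {T0}  orig:{}
  cell(2,2) b: {T0}  orig:{}
  cell(1,2) bb: {A}

Original NTs in T[1,2] deriving "bb": ["A"]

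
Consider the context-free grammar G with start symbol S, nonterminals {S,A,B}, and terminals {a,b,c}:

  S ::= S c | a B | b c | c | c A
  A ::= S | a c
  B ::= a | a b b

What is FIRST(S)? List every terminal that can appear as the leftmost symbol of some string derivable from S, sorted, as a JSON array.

FIRST sets, iterate to fixpoint:
[1]
  A via A→a c: +{a}
  B via B→a: +{a}
  S via S→a B: +{a}
  S via S→b c: +{b}
  S via S→c: +{c}
  FIRST(S)={a,b,c}  FIRST(A)={a}  FIRST(B)={a}
[2]
  A via A→S: +{b,c}
  FIRST(S)={a,b,c}  FIRST(A)={a,b,c}  FIRST(B)={a}
[3] (stable)
  FIRST(S)={a,b,c}  FIRST(A)={a,b,c}  FIRST(B)={a}

FIRST(S) = ["a", "b", "c"]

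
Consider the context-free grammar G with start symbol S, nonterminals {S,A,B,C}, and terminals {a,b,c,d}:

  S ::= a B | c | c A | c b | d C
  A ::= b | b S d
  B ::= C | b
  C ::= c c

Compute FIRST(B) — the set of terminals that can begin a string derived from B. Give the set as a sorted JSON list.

FIRST iteration:
round 1:
  A via A→b: +{b}
  B via B→b: +{b}
  C via C→c c: +{c}
  S via S→a B: +{a}
  S via S→c: +{c}
  S via S→d C: +{d}
  FIRST[S]={a,c,d}  FIRST[A]={b}  FIRST[B]={b}  FIRST[C]={c}
round 2:
  B via B→C: +{c}
  FIRST[S]={a,c,d}  FIRST[A]={b}  FIRST[B]={b,c}  FIRST[C]={c}
round 3: done
  FIRST[S]={a,c,d}  FIRST[A]={b}  FIRST[B]={b,c}  FIRST[C]={c}

FIRST(B) = ["b", "c"]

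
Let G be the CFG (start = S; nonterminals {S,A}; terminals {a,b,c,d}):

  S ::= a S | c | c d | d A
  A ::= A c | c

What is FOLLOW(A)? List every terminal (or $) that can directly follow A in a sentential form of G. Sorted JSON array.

Compute FIRST by fixpoint:
round 1:
  A via A→c: +{c}
  S via S→a S: +{a}
  S via S→c: +{c}
  S via S→d A: +{d}
  S: {a,c,d}  A: {c}
round 2: (no change)
  S: {a,c,d}  A: {c}

FOLLOW sets:
FOLLOW(S) := {$}
[1]
  A→A c: FOLLOW(A) ⊇ FIRST(c) = {c}; new: +{c}
  S→d A: FOLLOW(A) ⊇ FOLLOW(S) ⊇ {$}; new: +{$}
  FOLLOW[S]={$}  FOLLOW[A]={$,c}
[2] (no change)
  FOLLOW[S]={$}  FOLLOW[A]={$,c}

FOLLOW(A) = ["$", "c"]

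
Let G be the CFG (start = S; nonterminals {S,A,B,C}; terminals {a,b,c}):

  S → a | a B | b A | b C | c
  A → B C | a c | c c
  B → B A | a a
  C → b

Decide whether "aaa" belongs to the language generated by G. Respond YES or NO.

CNF form of G:
  S -> T0 B | T2 A | T2 C | a | c
  A -> B C | T0 T1 | T1 T1
  B -> B A | T0 T0
  C -> b
  T0 -> a
  T1 -> c
  T2 -> b

CYK fill:
  cell(0,0) a: {S,T0}  orig:{S}
  cell(1,1) a: {S,T0}  orig:{S}
  cell(2,2) a: {S,T0}  orig:{S}
  cell(0,1) aa: {B}
  cell(1,2) aa: {B}
  cell(0,2) aaa: {S}

S ∈ T[0,2] ⇒ YES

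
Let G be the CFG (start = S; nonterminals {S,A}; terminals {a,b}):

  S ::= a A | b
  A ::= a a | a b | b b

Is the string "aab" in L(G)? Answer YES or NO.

CNF form of G:
  S -> T0 A | b
  A -> T0 T0 | T0 T1 | T1 T1
  T0 -> a
  T1 -> b

CYK table (by increasing span):
  T[0,0] 'a' = {T0}  orig:{}
  T[1,1] 'a' = {T0}  orig:{}
  T[2,2] 'b' = {S,T1}  orig:{S}
  T[0,1] 'aa' = {A}
  T[1,2] 'ab' = {A}
  T[0,2] 'aab' = {S}

S ∈ T[0,2] ⇒ YES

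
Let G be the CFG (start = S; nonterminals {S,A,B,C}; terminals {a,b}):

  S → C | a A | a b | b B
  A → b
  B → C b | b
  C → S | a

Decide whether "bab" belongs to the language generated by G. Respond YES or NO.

CNF form of G:
  S -> T0 B | T1 A | T1 T0 | a
  A -> b
  B -> C T0 | b
  C -> T0 B | T1 A | T1 T0 | a
  T0 -> b
  T1 -> a

CYK fill:
  [0..0]={A,B,T0}  "b"  orig:{A,B}
  [1..1]={C,S,T1}  "a"  orig:{C,S}
  [2..2]={A,B,T0}  "b"  orig:{A,B}
  [0..1]=∅  "ba"
  [1..2]={B,C,S}  "ab"
  [0..2]={C,S}  "bab"

S ∈ T[0,2] ⇒ YES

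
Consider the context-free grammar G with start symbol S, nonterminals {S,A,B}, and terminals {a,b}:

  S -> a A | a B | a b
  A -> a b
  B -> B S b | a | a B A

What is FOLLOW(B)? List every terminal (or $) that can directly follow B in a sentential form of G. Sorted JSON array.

FIRST iteration:
round 1:
  A via A→a b: +{a}
  B via B→a: +{a}
  S via S→a A: +{a}
  FIRST(S)={a}  FIRST(A)={a}  FIRST(B)={a}
round 2: (no change)
  FIRST(S)={a}  FIRST(A)={a}  FIRST(B)={a}

FOLLOW sets:
seed FOLLOW(S) with $
iter 1:
  B→B S b: FOLLOW(B) ⊇ FIRST(S) = {a}; new: +{a}
  B→B S b: FOLLOW(S) ⊇ FIRST(b) = {b}; new: +{b}
  B→a B A: FOLLOW(A) ⊇ FOLLOW(B) ⊇ {a}; new: +{a}
  S→a A: FOLLOW(A) ⊇ FOLLOW(S) ⊇ {$,b}; new: +{$,b}
  S→a B: FOLLOW(B) ⊇ FOLLOW(S) ⊇ {$,b}; new: +{$,b}
  FOLLOW(S)={$,b}  FOLLOW(A)={$,a,b}  FOLLOW(B)={$,a,b}
iter 2: done
  FOLLOW(S)={$,b}  FOLLOW(A)={$,a,b}  FOLLOW(B)={$,a,b}

FOLLOW(B) = ["$", "a", "b"]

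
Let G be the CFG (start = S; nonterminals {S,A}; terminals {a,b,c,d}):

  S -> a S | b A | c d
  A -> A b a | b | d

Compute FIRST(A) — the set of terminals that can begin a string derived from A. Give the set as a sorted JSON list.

FIRST iteration:
[1]
  A via A→b: +{b}
  A via A→d: +{d}
  S via S→a S: +{a}
  S via S→b A: +{b}
  S via S→c d: +{c}
  FIRST(S)={a,b,c}  FIRST(A)={b,d}
[2] done
  FIRST(S)={a,b,c}  FIRST(A)={b,d}

FIRST(A) = ["b", "d"]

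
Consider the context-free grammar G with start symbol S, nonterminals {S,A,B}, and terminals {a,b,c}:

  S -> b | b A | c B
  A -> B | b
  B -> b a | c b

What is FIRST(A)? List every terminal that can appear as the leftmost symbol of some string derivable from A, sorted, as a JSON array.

Compute FIRST by fixpoint:
[1]
  A via A→b: +{b}
  B via B→b a: +{b}
  B via B→c b: +{c}
  S via S→b: +{b}
  S via S→c B: +{c}
  FIRST[S]={b,c}  FIRST[A]={b}  FIRST[B]={b,c}
[2]
  A via A→B: +{c}
  FIRST[S]={b,c}  FIRST[A]={b,c}  FIRST[B]={b,c}
[3] (stable)
  FIRST[S]={b,c}  FIRST[A]={b,c}  FIRST[B]={b,c}

FIRST(A) = ["b", "c"]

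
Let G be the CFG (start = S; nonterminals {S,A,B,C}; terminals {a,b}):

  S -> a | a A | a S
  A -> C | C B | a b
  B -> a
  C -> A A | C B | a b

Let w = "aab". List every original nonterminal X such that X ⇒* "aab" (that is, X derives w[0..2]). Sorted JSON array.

Convert to CNF:
  S -> T0 A | T0 S | a
  A -> A A | C B | T0 T1
  B -> a
  C -> A A | C B | T0 T1
  T0 -> a
  T1 -> b

CYK fill, restricted to cells inside w[0..2]:
  cell(0,0) a: {B,S,T0}  orig:{B,S}
  cell(1,1) a: {B,S,T0}  orig:{B,S}
  cell(2,2) b: {T1}  orig:{}
  cell(0,1) aa: {S}
  cell(1,2) ab: {A,C}
  cell(0,2) aab: {S}

Original NTs in T[0,2] deriving "aab": ["S"]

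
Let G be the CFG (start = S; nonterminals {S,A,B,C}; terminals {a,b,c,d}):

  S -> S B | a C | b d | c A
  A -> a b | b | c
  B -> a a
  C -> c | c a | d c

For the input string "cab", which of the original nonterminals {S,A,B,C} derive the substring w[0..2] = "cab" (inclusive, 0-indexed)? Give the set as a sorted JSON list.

Convert to CNF:
  S -> S B | T0 C | T1 T3 | T2 A
  A -> T0 T1 | b | c
  B -> T0 T0
  C -> T2 T0 | T3 T2 | c
  T0 -> a
  T1 -> b
  T2 -> c
  T3 -> d

CYK table (by increasing span) — only the sub-triangle for w[0..2]:
  cell(0,0) c: {A,C,T2}  orig:{A,C}
  cell(1,1) a: {T0}  orig:{}
  cell(2,2) b: {A,T1}  orig:{A}
  cell(0,1) ca: {C}
  cell(1,2) ab: {A}
  cell(0,2) cab: {S}

Original NTs in T[0,2] deriving "cab": ["S"]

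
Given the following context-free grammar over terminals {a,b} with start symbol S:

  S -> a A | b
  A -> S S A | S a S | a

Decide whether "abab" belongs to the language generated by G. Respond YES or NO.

Convert to CNF:
  S -> T0 A | b
  A -> S X1 | S X2 | a
  T0 -> a
  X1 -> S A
  X2 -> T0 S

Fill CYK table bottom-up:
  T[0,0] 'a' = {A,T0}  orig:{A}
  T[1,1] 'b' = {S}
  T[2,2] 'a' = {A,T0}  orig:{A}
  T[3,3] 'b' = {S}
  T[0,1] 'ab' = {X2}  orig:{}
  T[1,2] 'ba' = {X1}  orig:{}
  T[2,3] 'ab' = {X2}  orig:{}
  T[0,2] 'aba' = ∅
  T[1,3] 'bab' = {A}
  T[0,3] 'abab' = {S}

S ∈ T[0,3] ⇒ YES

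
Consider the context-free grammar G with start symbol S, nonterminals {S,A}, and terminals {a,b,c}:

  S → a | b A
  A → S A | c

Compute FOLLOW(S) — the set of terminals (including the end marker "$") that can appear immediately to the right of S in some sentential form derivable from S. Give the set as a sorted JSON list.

FIRST iteration:
round 1:
  A via A→c: +{c}
  S via S→a: +{a}
  S via S→b A: +{b}
  S: {a,b}  A: {c}
round 2:
  A via A→S A: +{a,b}
  S: {a,b}  A: {a,b,c}
round 3: (no change)
  S: {a,b}  A: {a,b,c}

FOLLOW iteration:
initialize: $ ∈ FOLLOW(S)
round 1:
  A→S A: FOLLOW(S) ⊇ FIRST(A) = {a,b,c}; new: +{a,b,c}
  S→b A: FOLLOW(A) ⊇ FOLLOW(S) ⊇ {$,a,b,c}; new: +{$,a,b,c}
  S: {$,a,b,c}  A: {$,a,b,c}
round 2: (stable)
  S: {$,a,b,c}  A: {$,a,b,c}

FOLLOW(S) = ["$", "a", "b", "c"]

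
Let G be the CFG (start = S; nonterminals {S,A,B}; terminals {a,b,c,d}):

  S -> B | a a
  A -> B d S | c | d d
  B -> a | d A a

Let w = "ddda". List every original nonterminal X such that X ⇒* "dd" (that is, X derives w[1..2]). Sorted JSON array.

CNF form of G:
  S -> T0 X4 | T1 T1 | a
  A -> B X2 | T0 T0 | c
  B -> T0 X3 | a
  T0 -> d
  T1 -> a
  X2 -> T0 S
  X3 -> A T1
  X4 -> A T1

CYK table (by increasing span), restricted to cells inside w[1..2]:
  T[1,1] 'd' = {T0}  orig:{}
  T[2,2] 'd' = {T0}  orig:{}
  T[1,2] 'dd' = {A}

Original NTs in T[1,2] deriving "dd": ["A"]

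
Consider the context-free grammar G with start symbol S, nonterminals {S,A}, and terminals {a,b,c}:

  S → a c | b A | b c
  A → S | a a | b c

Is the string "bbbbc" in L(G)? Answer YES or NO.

Convert to CNF:
  S -> T0 T1 | T2 A | T2 T1
  A -> T0 T0 | T0 T1 | T2 A | T2 T1
  T0 -> a
  T1 -> c
  T2 -> b

CYK fill:
  cell(0,0) b: {T2}  orig:{}
  cell(1,1) b: {T2}  orig:{}
  cell(2,2) b: {T2}  orig:{}
  cell(3,3) b: {T2}  orig:{}
  cell(4,4) c: {T1}  orig:{}
  cell(0,1) bb: ∅
  cell(1,2) bb: ∅
  cell(2,3) bb: ∅
  cell(3,4) bc: {A,S}
  cell(0,2) bbb: ∅
  cell(1,3) bbb: ∅
  cell(2,4) bbc: {A,S}
  cell(0,3) bbbb: ∅
  cell(1,4) bbbc: {A,S}
  cell(0,4) bbbbc: {A,S}

S ∈ T[0,4] ⇒ YES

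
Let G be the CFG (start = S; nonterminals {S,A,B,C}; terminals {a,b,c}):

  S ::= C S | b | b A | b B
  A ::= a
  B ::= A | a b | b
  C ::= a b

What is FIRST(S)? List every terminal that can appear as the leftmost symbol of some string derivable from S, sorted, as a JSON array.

FIRST iteration:
pass 1:
  A via A→a: +{a}
  B via B→A: +{a}
  B via B→b: +{b}
  C via C→a b: +{a}
  S via S→C S: +{a}
  S via S→b: +{b}
  FIRST[S]={a,b}  FIRST[A]={a}  FIRST[B]={a,b}  FIRST[C]={a}
pass 2: done
  FIRST[S]={a,b}  FIRST[A]={a}  FIRST[B]={a,b}  FIRST[C]={a}

FIRST(S) = ["a", "b"]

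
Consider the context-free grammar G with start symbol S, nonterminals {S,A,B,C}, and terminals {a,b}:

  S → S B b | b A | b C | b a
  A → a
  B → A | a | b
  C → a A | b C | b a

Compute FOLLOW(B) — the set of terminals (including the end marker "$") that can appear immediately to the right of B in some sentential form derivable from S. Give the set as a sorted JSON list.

FIRST iteration:
[1]
  A via A→a: +{a}
  B via B→A: +{a}
  B via B→b: +{b}
  C via C→a A: +{a}
  C via C→b C: +{b}
  S via S→b A: +{b}
  FIRST[S]={b}  FIRST[A]={a}  FIRST[B]={a,b}  FIRST[C]={a,b}
[2] — fixpoint
  FIRST[S]={b}  FIRST[A]={a}  FIRST[B]={a,b}  FIRST[C]={a,b}

FOLLOW sets:
FOLLOW(S) := {$}
round 1:
  S→S B b: FOLLOW(S) ⊇ FIRST(B) = {a,b}; new: +{a,b}
  S→S B b: FOLLOW(B) ⊇ FIRST(b) = {b}; new: +{b}
  S→b A: FOLLOW(A) ⊇ FOLLOW(S) ⊇ {$,a,b}; new: +{$,a,b}
  S→b C: FOLLOW(C) ⊇ FOLLOW(S) ⊇ {$,a,b}; new: +{$,a,b}
  S: {$,a,b}  A: {$,a,b}  B: {b}  C: {$,a,b}
round 2: — fixpoint
  S: {$,a,b}  A: {$,a,b}  B: {b}  C: {$,a,b}

FOLLOW(B) = ["b"]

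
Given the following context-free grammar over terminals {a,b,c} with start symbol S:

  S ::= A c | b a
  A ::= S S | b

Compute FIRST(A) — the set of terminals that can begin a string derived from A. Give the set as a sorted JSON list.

FIRST sets, iterate to fixpoint:
[1]
  A via A→b: +{b}
  S via S→A c: +{b}
  FIRST(S)={b}  FIRST(A)={b}
[2] (stable)
  FIRST(S)={b}  FIRST(A)={b}

FIRST(A) = ["b"]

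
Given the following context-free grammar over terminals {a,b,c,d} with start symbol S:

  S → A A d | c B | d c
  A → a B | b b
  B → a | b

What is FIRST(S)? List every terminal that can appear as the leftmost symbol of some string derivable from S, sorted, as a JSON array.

FIRST sets, iterate to fixpoint:
iter 1:
  A via A→a B: +{a}
  A via A→b b: +{b}
  B via B→a: +{a}
  B via B→b: +{b}
  S via S→A A d: +{a,b}
  S via S→c B: +{c}
  S via S→d c: +{d}
  S: {a,b,c,d}  A: {a,b}  B: {a,b}
iter 2: done
  S: {a,b,c,d}  A: {a,b}  B: {a,b}

FIRST(S) = ["a", "b", "c", "d"]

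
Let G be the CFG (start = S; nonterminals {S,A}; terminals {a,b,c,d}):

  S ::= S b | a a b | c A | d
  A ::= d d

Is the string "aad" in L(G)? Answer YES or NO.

CNF form of G:
  S -> S T1 | T2 X4 | T3 A | d
  A -> T0 T0
  T0 -> d
  T1 -> b
  T2 -> a
  T3 -> c
  X4 -> T2 T1

CYK fill:
  T[0,0] 'a' = {T2}  orig:{}
  T[1,1] 'a' = {T2}  orig:{}
  T[2,2] 'd' = {S,T0}  orig:{S}
  T[0,1] 'aa' = ∅
  T[1,2] 'ad' = ∅
  T[0,2] 'aad' = ∅

S ∉ T[0,2] ⇒ NO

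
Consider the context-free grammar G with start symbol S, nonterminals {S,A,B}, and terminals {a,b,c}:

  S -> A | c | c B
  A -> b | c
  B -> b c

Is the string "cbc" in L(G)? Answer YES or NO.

Convert to CNF:
  S -> T1 B | b | c
  A -> b | c
  B -> T0 T1
  T0 -> b
  T1 -> c

Fill CYK table bottom-up:
  [0..0]={A,S,T1}  "c"  orig:{A,S}
  [1..1]={A,S,T0}  "b"  orig:{A,S}
  [2..2]={A,S,T1}  "c"  orig:{A,S}
  [0..1]=∅  "cb"
  [1..2]={B}  "bc"
  [0..2]={S}  "cbc"

S ∈ T[0,2] ⇒ YES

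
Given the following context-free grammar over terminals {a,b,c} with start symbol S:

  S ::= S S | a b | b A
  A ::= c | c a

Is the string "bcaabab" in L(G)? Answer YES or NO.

CNF form of G:
  S -> S S | T1 T2 | T2 A
  A -> T0 T1 | c
  T0 -> c
  T1 -> a
  T2 -> b

CYK table (by increasing span):
  [0..0]={T2}  "b"  orig:{}
  [1..1]={A,T0}  "c"  orig:{A}
  [2..2]={T1}  "a"  orig:{}
  [3..3]={T1}  "a"  orig:{}
  [4..4]={T2}  "b"  orig:{}
  [5..5]={T1}  "a"  orig:{}
  [6..6]={T2}  "b"  orig:{}
  [0..1]={S}  "bc"
  [1..2]={A}  "ca"
  [2..3]=∅  "aa"
  [3..4]={S}  "ab"
  [4..5]=∅  "ba"
  [5..6]={S}  "ab"
  [0..2]={S}  "bca"
  [1..3]=∅  "caa"
  [2..4]=∅  "aab"
  [3..5]=∅  "aba"
  [4..6]=∅  "bab"
  [0..3]=∅  "bcaa"
  [1..4]=∅  "caab"
  [2..5]=∅  "aaba"
  [3..6]={S}  "abab"
  [0..4]={S}  "bcaab"
  [1..5]=∅  "caaba"
  [2..6]=∅  "aabab"
  [0..5]=∅  "bcaaba"
  [1..6]=∅  "caabab"
  [0..6]={S}  "bcaabab"

S ∈ T[0,6] ⇒ YES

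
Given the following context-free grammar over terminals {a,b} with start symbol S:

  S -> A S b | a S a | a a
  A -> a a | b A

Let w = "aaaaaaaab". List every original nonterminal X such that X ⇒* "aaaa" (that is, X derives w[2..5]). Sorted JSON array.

Convert to CNF:
  S -> A X2 | T0 T0 | T0 X3
  A -> T0 T0 | T1 A
  T0 -> a
  T1 -> b
  X2 -> S T1
  X3 -> S T0

CYK fill — only the sub-triangle for w[2..5]:
  cell(2,2) a: {T0}  orig:{}
  cell(3,3) a: {T0}  orig:{}
  cell(4,4) a: {T0}  orig:{}
  cell(5,5) a: {T0}  orig:{}
  cell(2,3) aa: {A,S}
  cell(3,4) aa: {A,S}
  cell(4,5) aa: {A,S}
  cell(2,4) aaa: {X3}  orig:{}
  cell(3,5) aaa: {X3}  orig:{}
  cell(2,5) aaaa: {S}

Original NTs in T[2,5] deriving "aaaa": ["S"]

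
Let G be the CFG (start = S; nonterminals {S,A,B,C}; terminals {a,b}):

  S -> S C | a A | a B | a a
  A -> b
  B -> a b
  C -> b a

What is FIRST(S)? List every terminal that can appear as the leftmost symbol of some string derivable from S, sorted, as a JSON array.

FIRST iteration:
pass 1:
  A via A→b: +{b}
  B via B→a b: +{a}
  C via C→b a: +{b}
  S via S→a A: +{a}
  FIRST[S]={a}  FIRST[A]={b}  FIRST[B]={a}  FIRST[C]={b}
pass 2: done
  FIRST[S]={a}  FIRST[A]={b}  FIRST[B]={a}  FIRST[C]={b}

FIRST(S) = ["a"]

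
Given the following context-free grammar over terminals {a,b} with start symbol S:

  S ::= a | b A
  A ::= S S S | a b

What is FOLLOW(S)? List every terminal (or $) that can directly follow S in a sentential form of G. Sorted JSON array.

Compute FIRST by fixpoint:
pass 1:
  A via A→a b: +{a}
  S via S→a: +{a}
  S via S→b A: +{b}
  FIRST[S]={a,b}  FIRST[A]={a}
pass 2:
  A via A→S S S: +{b}
  FIRST[S]={a,b}  FIRST[A]={a,b}
pass 3: — fixpoint
  FIRST[S]={a,b}  FIRST[A]={a,b}

Compute FOLLOW by fixpoint:
seed FOLLOW(S) with $
pass 1:
  A→S S S: FOLLOW(S) ⊇ FIRST(S) = {a,b}; new: +{a,b}
  S→b A: FOLLOW(A) ⊇ FOLLOW(S) ⊇ {$,a,b}; new: +{$,a,b}
  FOLLOW(S)={$,a,b}  FOLLOW(A)={$,a,b}
pass 2: (stable)
  FOLLOW(S)={$,a,b}  FOLLOW(A)={$,a,b}

FOLLOW(S) = ["$", "a", "b"]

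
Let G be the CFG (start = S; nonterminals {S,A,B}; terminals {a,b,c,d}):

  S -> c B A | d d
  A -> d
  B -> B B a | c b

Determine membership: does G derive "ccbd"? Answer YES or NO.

CNF form of G:
  S -> T1 X5 | T3 T3
  A -> d
  B -> B X4 | T1 T2
  T0 -> a
  T1 -> c
  T2 -> b
  T3 -> d
  X4 -> B T0
  X5 -> B A

CYK fill:
  T[0,0] 'c' = {T1}  orig:{}
  T[1,1] 'c' = {T1}  orig:{}
  T[2,2] 'b' = {T2}  orig:{}
  T[3,3] 'd' = {A,T3}  orig:{A}
  T[0,1] 'cc' = ∅
  T[1,2] 'cb' = {B}
  T[2,3] 'bd' = ∅
  T[0,2] 'ccb' = ∅
  T[1,3] 'cbd' = {X5}  orig:{}
  T[0,3] 'ccbd' = {S}

S ∈ T[0,3] ⇒ YES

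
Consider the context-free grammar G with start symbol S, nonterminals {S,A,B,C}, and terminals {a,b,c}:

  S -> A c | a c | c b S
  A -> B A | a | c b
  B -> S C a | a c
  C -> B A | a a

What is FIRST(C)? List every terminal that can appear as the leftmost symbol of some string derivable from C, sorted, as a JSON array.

FIRST sets, iterate to fixpoint:
round 1:
  A via A→a: +{a}
  A via A→c b: +{c}
  B via B→a c: +{a}
  C via C→B A: +{a}
  S via S→A c: +{a,c}
  FIRST[S]={a,c}  FIRST[A]={a,c}  FIRST[B]={a}  FIRST[C]={a}
round 2:
  B via B→S C a: +{c}
  C via C→B A: +{c}
  FIRST[S]={a,c}  FIRST[A]={a,c}  FIRST[B]={a,c}  FIRST[C]={a,c}
round 3: (stable)
  FIRST[S]={a,c}  FIRST[A]={a,c}  FIRST[B]={a,c}  FIRST[C]={a,c}

FIRST(C) = ["a", "c"]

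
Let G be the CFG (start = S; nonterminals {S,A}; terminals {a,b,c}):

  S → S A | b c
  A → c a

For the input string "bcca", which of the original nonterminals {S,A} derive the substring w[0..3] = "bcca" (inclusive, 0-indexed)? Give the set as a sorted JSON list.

Convert to CNF:
  S -> S A | T2 T0
  A -> T0 T1
  T0 -> c
  T1 -> a
  T2 -> b

CYK table (by increasing span), restricted to cells inside w[0..3]:
  cell(0,0) b: {T2}  orig:{}
  cell(1,1) c: {T0}  orig:{}
  cell(2,2) c: {T0}  orig:{}
  cell(3,3) a: {T1}  orig:{}
  cell(0,1) bc: {S}
  cell(1,2) cc: ∅
  cell(2,3) ca: {A}
  cell(0,2) bcc: ∅
  cell(1,3) cca: ∅
  cell(0,3) bcca: {S}

Original NTs in T[0,3] deriving "bcca": ["S"]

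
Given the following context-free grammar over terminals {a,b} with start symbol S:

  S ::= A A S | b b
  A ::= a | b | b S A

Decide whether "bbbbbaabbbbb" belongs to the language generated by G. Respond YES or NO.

CNF form of G:
  S -> A X2 | T0 T0
  A -> T0 X1 | a | b
  T0 -> b
  X1 -> S A
  X2 -> A S

CYK fill:
  cell(0,0) b: {A,T0}  orig:{A}
  cell(1,1) b: {A,T0}  orig:{A}
  cell(2,2) b: {A,T0}  orig:{A}
  cell(3,3) b: {A,T0}  orig:{A}
  cell(4,4) b: {A,T0}  orig:{A}
  cell(5,5) a: {A}
  cell(6,6) a: {A}
  cell(7,7) b: {A,T0}  orig:{A}
  cell(8,8) b: {A,T0}  orig:{A}
  cell(9,9) b: {A,T0}  orig:{A}
  cell(10,10) b: {A,T0}  orig:{A}
  cell(11,11) b: {A,T0}  orig:{A}
  cell(0,1) bb: {S}
  cell(1,2) bb: {S}
  cell(2,3) bb: {S}
  cell(3,4) bb: {S}
  cell(4,5) ba: ∅
  cell(5,6) aa: ∅
  cell(6,7) ab: ∅
  cell(7,8) bb: {S}
  cell(8,9) bb: {S}
  cell(9,10) bb: {S}
  cell(10,11) bb: {S}
  cell(0,2) bbb: {X1,X2}  orig:{}
  cell(1,3) bbb: {X1,X2}  orig:{}
  cell(2,4) bbb: {X1,X2}  orig:{}
  cell(3,5) bba: {X1}  orig:{}
  cell(4,6) baa: ∅
  cell(5,7) aab: ∅
  cell(6,8) abb: {X2}  orig:{}
  cell(7,9) bbb: {X1,X2}  orig:{}
  cell(8,10) bbb: {X1,X2}  orig:{}
  cell(9,11) bbb: {X1,X2}  orig:{}
  cell(0,3) bbbb: {A,S}
  cell(1,4) bbbb: {A,S}
  cell(2,5) bbba: {A}
  cell(3,6) bbaa: ∅
  cell(4,7) baab: ∅
  cell(5,8) aabb: {S}
  cell(6,9) abbb: {S}
  cell(7,10) bbbb: {A,S}
  cell(8,11) bbbb: {A,S}
  cell(0,4) bbbbb: {X1,X2}  orig:{}
  cell(1,5) bbbba: {X1}  orig:{}
  cell(2,6) bbbaa: ∅
  cell(3,7) bbaab: ∅
  cell(4,8) baabb: {X2}  orig:{}
  cell(5,9) aabbb: {X1,X2}  orig:{}
  cell(6,10) abbbb: {X1,X2}  orig:{}
  cell(7,11) bbbbb: {X1,X2}  orig:{}
  cell(0,5) bbbbba: {A,X1}  orig:{A}
  cell(1,6) bbbbaa: ∅
  cell(2,7) bbbaab: ∅
  cell(3,8) bbaabb: {S}
  cell(4,9) baabbb: {A,S}
  cell(5,10) aabbbb: {S}
  cell(6,11) abbbbb: {S}
  cell(0,6) bbbbbaa: ∅
  cell(1,7) bbbbaab: ∅
  cell(2,8) bbbaabb: {S,X2}  orig:{S}
  cell(3,9) bbaabbb: {X1,X2}  orig:{}
  cell(4,10) baabbbb: {X1,X2}  orig:{}
  cell(5,11) aabbbbb: {X1,X2}  orig:{}
  cell(0,7) bbbbbaab: ∅
  cell(1,8) bbbbaabb: {S,X2}  orig:{S}
  cell(2,9) bbbaabbb: {A,S,X1,X2}  orig:{A,S}
  cell(3,10) bbaabbbb: {A,S}
  cell(4,11) baabbbbb: {A,S,X2}  orig:{A,S}
  cell(0,8) bbbbbaabb: {S,X2}  orig:{S}
  cell(1,9) bbbbaabbb: {A,S,X1,X2}  orig:{A,S}
  cell(2,10) bbbaabbbb: {S,X1,X2}  orig:{S}
  cell(3,11) bbaabbbbb: {S,X1,X2}  orig:{S}
  cell(0,9) bbbbbaabbb: {A,S,X1,X2}  orig:{A,S}
  cell(1,10) bbbbaabbbb: {A,S,X1,X2}  orig:{A,S}
  cell(2,11) bbbaabbbbb: {A,S,X1,X2}  orig:{A,S}
  cell(0,10) bbbbbaabbbb: {A,S,X1,X2}  orig:{A,S}
  cell(1,11) bbbbaabbbbb: {A,S,X1,X2}  orig:{A,S}
  cell(0,11) bbbbbaabbbbb: {A,S,X1,X2}  orig:{A,S}

S ∈ T[0,11] ⇒ YES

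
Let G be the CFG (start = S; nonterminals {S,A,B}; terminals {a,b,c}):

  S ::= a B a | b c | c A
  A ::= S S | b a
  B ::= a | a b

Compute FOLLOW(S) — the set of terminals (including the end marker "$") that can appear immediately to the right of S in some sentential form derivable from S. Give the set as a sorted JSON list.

FIRST iteration:
iter 1:
  A via A→b a: +{b}
  B via B→a: +{a}
  S via S→a B a: +{a}
  S via S→b c: +{b}
  S via S→c A: +{c}
  S: {a,b,c}  A: {b}  B: {a}
iter 2:
  A via A→S S: +{a,c}
  S: {a,b,c}  A: {a,b,c}  B: {a}
iter 3: (no change)
  S: {a,b,c}  A: {a,b,c}  B: {a}

Compute FOLLOW by fixpoint:
initialize: $ ∈ FOLLOW(S)
[1]
  A→S S: FOLLOW(S) ⊇ FIRST(S) = {a,b,c}; new: +{a,b,c}
  S→a B a: FOLLOW(B) ⊇ FIRST(a) = {a}; new: +{a}
  S→c A: FOLLOW(A) ⊇ FOLLOW(S) ⊇ {$,a,b,c}; new: +{$,a,b,c}
  FOLLOW[S]={$,a,b,c}  FOLLOW[A]={$,a,b,c}  FOLLOW[B]={a}
[2] (no change)
  FOLLOW[S]={$,a,b,c}  FOLLOW[A]={$,a,b,c}  FOLLOW[B]={a}

FOLLOW(S) = ["$", "a", "b", "c"]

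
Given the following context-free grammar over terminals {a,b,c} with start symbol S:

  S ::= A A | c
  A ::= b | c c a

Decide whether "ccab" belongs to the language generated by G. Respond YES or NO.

CNF form of G:
  S -> A A | c
  A -> T0 X2 | b
  T0 -> c
  T1 -> a
  X2 -> T0 T1

CYK fill:
  cell(0,0) c: {S,T0}  orig:{S}
  cell(1,1) c: {S,T0}  orig:{S}
  cell(2,2) a: {T1}  orig:{}
  cell(3,3) b: {A}
  cell(0,1) cc: ∅
  cell(1,2) ca: {X2}  orig:{}
  cell(2,3) ab: ∅
  cell(0,2) cca: {A}
  cell(1,3) cab: ∅
  cell(0,3) ccab: {S}

S ∈ T[0,3] ⇒ YES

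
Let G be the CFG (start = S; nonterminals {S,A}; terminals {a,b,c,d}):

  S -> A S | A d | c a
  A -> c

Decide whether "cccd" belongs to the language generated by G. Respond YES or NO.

Convert to CNF:
  S -> A S | A T0 | T1 T2
  A -> c
  T0 -> d
  T1 -> c
  T2 -> a

CYK table (by increasing span):
  [0..0]={A,T1}  "c"  orig:{A}
  [1..1]={A,T1}  "c"  orig:{A}
  [2..2]={A,T1}  "c"  orig:{A}
  [3..3]={T0}  "d"  orig:{}
  [0..1]=∅  "cc"
  [1..2]=∅  "cc"
  [2..3]={S}  "cd"
  [0..2]=∅  "ccc"
  [1..3]={S}  "ccd"
  [0..3]={S}  "cccd"

S ∈ T[0,3] ⇒ YES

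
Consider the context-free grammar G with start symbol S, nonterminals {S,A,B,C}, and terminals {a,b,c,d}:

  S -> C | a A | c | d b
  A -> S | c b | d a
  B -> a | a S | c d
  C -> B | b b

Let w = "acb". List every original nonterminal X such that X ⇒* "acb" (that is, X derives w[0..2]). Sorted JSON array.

Convert to CNF:
  S -> T0 A | T0 S | T1 T1 | T2 T3 | T3 T1 | a | c
  A -> T0 A | T0 S | T1 T1 | T2 T1 | T2 T3 | T3 T0 | T3 T1 | a | c
  B -> T0 S | T2 T3 | a
  C -> T0 S | T1 T1 | T2 T3 | a
  T0 -> a
  T1 -> b
  T2 -> c
  T3 -> d

CYK table (by increasing span), restricted to cells inside w[0..2]:
  T[0,0] 'a' = {A,B,C,S,T0}  orig:{A,B,C,S}
  T[1,1] 'c' = {A,S,T2}  orig:{A,S}
  T[2,2] 'b' = {T1}  orig:{}
  T[0,1] 'ac' = {A,B,C,S}
  T[1,2] 'cb' = {A}
  T[0,2] 'acb' = {A,S}

Original NTs in T[0,2] deriving "acb": ["A", "S"]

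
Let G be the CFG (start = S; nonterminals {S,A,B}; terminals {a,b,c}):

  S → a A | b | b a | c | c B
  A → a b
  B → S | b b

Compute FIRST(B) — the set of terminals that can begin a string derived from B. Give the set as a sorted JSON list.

FIRST sets, iterate to fixpoint:
iter 1:
  A via A→a b: +{a}
  B via B→b b: +{b}
  S via S→a A: +{a}
  S via S→b: +{b}
  S via S→c: +{c}
  S: {a,b,c}  A: {a}  B: {b}
iter 2:
  B via B→S: +{a,c}
  S: {a,b,c}  A: {a}  B: {a,b,c}
iter 3: — fixpoint
  S: {a,b,c}  A: {a}  B: {a,b,c}

FIRST(B) = ["a", "b", "c"]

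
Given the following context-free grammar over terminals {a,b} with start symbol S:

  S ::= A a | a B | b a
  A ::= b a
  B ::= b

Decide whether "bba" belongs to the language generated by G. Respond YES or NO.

CNF form of G:
  S -> A T1 | T0 T1 | T1 B
  A -> T0 T1
  B -> b
  T0 -> b
  T1 -> a

CYK table (by increasing span):
  T[0,0] 'b' = {B,T0}  orig:{B}
  T[1,1] 'b' = {B,T0}  orig:{B}
  T[2,2] 'a' = {T1}  orig:{}
  T[0,1] 'bb' = ∅
  T[1,2] 'ba' = {A,S}
  T[0,2] 'bba' = ∅

S ∉ T[0,2] ⇒ NO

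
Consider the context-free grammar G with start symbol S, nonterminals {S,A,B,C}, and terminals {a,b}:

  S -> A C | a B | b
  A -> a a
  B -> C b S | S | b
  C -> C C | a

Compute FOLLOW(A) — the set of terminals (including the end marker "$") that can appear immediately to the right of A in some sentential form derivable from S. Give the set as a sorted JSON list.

FIRST sets, iterate to fixpoint:
iter 1:
  A via A→a a: +{a}
  B via B→b: +{b}
  C via C→a: +{a}
  S via S→A C: +{a}
  S via S→b: +{b}
  FIRST[S]={a,b}  FIRST[A]={a}  FIRST[B]={b}  FIRST[C]={a}
iter 2:
  B via B→C b S: +{a}
  FIRST[S]={a,b}  FIRST[A]={a}  FIRST[B]={a,b}  FIRST[C]={a}
iter 3: — fixpoint
  FIRST[S]={a,b}  FIRST[A]={a}  FIRST[B]={a,b}  FIRST[C]={a}

FOLLOW sets:
seed FOLLOW(S) with $
iter 1:
  B→C b S: FOLLOW(C) ⊇ FIRST(b) = {b}; new: +{b}
  C→C C: FOLLOW(C) ⊇ FIRST(C) = {a}; new: +{a}
  S→A C: FOLLOW(A) ⊇ FIRST(C) = {a}; new: +{a}
  S→A C: FOLLOW(C) ⊇ FOLLOW(S) ⊇ {$}; new: +{$}
  S→a B: FOLLOW(B) ⊇ FOLLOW(S) ⊇ {$}; new: +{$}
  FOLLOW(S)={$}  FOLLOW(A)={a}  FOLLOW(B)={$}  FOLLOW(C)={$,a,b}
iter 2: — fixpoint
  FOLLOW(S)={$}  FOLLOW(A)={a}  FOLLOW(B)={$}  FOLLOW(C)={$,a,b}

FOLLOW(A) = ["a"]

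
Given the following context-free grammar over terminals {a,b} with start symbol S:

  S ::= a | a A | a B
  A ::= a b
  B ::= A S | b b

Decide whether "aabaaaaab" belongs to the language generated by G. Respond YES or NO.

Convert to CNF:
  S -> T0 A | T0 B | a
  A -> T0 T1
  B -> A S | T1 T1
  T0 -> a
  T1 -> b

Fill CYK table bottom-up:
  [0..0]={S,T0}  "a"  orig:{S}
  [1..1]={S,T0}  "a"  orig:{S}
  [2..2]={T1}  "b"  orig:{}
  [3..3]={S,T0}  "a"  orig:{S}
  [4..4]={S,T0}  "a"  orig:{S}
  [5..5]={S,T0}  "a"  orig:{S}
  [6..6]={S,T0}  "a"  orig:{S}
  [7..7]={S,T0}  "a"  orig:{S}
  [8..8]={T1}  "b"  orig:{}
  [0..1]=∅  "aa"
  [1..2]={A}  "ab"
  [2..3]=∅  "ba"
  [3..4]=∅  "aa"
  [4..5]=∅  "aa"
  [5..6]=∅  "aa"
  [6..7]=∅  "aa"
  [7..8]={A}  "ab"
  [0..2]={S}  "aab"
  [1..3]={B}  "aba"
  [2..4]=∅  "baa"
  [3..5]=∅  "aaa"
  [4..6]=∅  "aaa"
  [5..7]=∅  "aaa"
  [6..8]={S}  "aab"
  [0..3]={S}  "aaba"
  [1..4]=∅  "abaa"
  [2..5]=∅  "baaa"
  [3..6]=∅  "aaaa"
  [4..7]=∅  "aaaa"
  [5..8]=∅  "aaab"
  [0..4]=∅  "aabaa"
  [1..5]=∅  "abaaa"
  [2..6]=∅  "baaaa"
  [3..7]=∅  "aaaaa"
  [4..8]=∅  "aaaab"
  [0..5]=∅  "aabaaa"
  [1..6]=∅  "abaaaa"
  [2..7]=∅  "baaaaa"
  [3..8]=∅  "aaaaab"
  [0..6]=∅  "aabaaaa"
  [1..7]=∅  "abaaaaa"
  [2..8]=∅  "baaaaab"
  [0..7]=∅  "aabaaaaa"
  [1..8]=∅  "abaaaaab"
  [0..8]=∅  "aabaaaaab"

S ∉ T[0,8] ⇒ NO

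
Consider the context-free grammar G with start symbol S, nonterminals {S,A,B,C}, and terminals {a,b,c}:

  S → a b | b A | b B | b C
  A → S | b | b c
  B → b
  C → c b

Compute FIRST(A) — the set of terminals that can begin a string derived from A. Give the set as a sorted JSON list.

FIRST iteration:
[1]
  A via A→b: +{b}
  B via B→b: +{b}
  C via C→c b: +{c}
  S via S→a b: +{a}
  S via S→b A: +{b}
  FIRST(S)={a,b}  FIRST(A)={b}  FIRST(B)={b}  FIRST(C)={c}
[2]
  A via A→S: +{a}
  FIRST(S)={a,b}  FIRST(A)={a,b}  FIRST(B)={b}  FIRST(C)={c}
[3] (no change)
  FIRST(S)={a,b}  FIRST(A)={a,b}  FIRST(B)={b}  FIRST(C)={c}

FIRST(A) = ["a", "b"]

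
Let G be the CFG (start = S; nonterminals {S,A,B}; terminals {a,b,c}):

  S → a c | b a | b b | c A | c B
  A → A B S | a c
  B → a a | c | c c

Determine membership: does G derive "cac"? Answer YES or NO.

Convert to CNF:
  S -> T0 T1 | T1 A | T1 B | T2 T0 | T2 T2
  A -> A X3 | T0 T1
  B -> T0 T0 | T1 T1 | c
  T0 -> a
  T1 -> c
  T2 -> b
  X3 -> B S

CYK fill:
  cell(0,0) c: {B,T1}  orig:{B}
  cell(1,1) a: {T0}  orig:{}
  cell(2,2) c: {B,T1}  orig:{B}
  cell(0,1) ca: ∅
  cell(1,2) ac: {A,S}
  cell(0,2) cac: {S,X3}  orig:{S}

S ∈ T[0,2] ⇒ YES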